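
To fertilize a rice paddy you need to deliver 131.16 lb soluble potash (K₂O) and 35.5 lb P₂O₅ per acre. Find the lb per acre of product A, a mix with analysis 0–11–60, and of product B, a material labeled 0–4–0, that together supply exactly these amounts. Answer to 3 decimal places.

Per-acre balance (a = product A, b = product B):
K₂O: 0.6·a + 0·b = 131.16
P₂O₅: 0.11·a + 0.04·b = 35.5
Eliminate b: (row1) − 0/0.04·(row2) → 0.6·a = 131.16, so a = 218.6.
Then b = (35.5 − 0.11·218.6) / 0.04 = 286.35.

218.600 lb product A, 286.350 lb product B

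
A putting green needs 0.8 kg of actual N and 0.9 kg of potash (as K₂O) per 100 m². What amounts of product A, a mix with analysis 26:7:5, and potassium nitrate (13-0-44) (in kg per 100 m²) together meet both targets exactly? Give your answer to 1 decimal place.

2.2 kg product A, 1.8 kg potassium nitrate

Per-100 m² balance (a = product A, b = potassium nitrate):
N: 0.26·a + 0.13·b = 0.8
K₂O: 0.05·a + 0.44·b = 0.9
Solving simultaneously: a = 2.17794, b = 1.79796.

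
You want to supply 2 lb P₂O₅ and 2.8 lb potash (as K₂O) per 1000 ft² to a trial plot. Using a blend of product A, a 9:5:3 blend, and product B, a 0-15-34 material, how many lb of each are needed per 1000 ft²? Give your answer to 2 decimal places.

Let a = lb of product A, b = lb of product B (per 1000 ft²).
P₂O₅: 0.05·a + 0.15·b = 2
K₂O: 0.03·a + 0.34·b = 2.8
Eliminate b: (row1) − 0.15/0.34·(row2) → 0.0367647·a = 0.764706, so a = 20.8.
Then b = (2.8 − 0.03·20.8) / 0.34 = 6.4.

20.80 lb product A, 6.40 lb product B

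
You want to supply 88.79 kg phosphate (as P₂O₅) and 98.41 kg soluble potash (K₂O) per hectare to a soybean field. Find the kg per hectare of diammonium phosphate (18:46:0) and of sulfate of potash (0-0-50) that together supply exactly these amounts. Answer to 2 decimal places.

With a, b = kg per hectare of diammonium phosphate and sulfate of potash:
P₂O₅: 0.46·a + 0·b = 88.79
K₂O: 0·a + 0.5·b = 98.41
Solving simultaneously: a = 193.022, b = 196.82.

193.02 kg diammonium phosphate, 196.82 kg sulfate of potash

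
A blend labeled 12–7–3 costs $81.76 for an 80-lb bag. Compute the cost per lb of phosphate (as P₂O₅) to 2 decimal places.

$14.60 per lb P₂O₅

P₂O₅ in bag = 80 × 7% = 5.6 lb.
Cost per lb P₂O₅ = $81.76 / 5.6 = $14.6000.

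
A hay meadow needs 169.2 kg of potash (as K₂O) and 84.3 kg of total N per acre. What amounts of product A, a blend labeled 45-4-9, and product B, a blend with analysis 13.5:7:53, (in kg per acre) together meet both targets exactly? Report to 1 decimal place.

96.5 kg product A, 302.9 kg product B

With a, b = kg per acre of product A and product B:
K₂O: 0.09·a + 0.53·b = 169.2
N: 0.45·a + 0.135·b = 84.3
Eliminate b: (row1) − 0.53/0.135·(row2) → -1.67667·a = -161.756, so a = 96.4745.
Then b = (84.3 − 0.45·96.4745) / 0.135 = 302.863.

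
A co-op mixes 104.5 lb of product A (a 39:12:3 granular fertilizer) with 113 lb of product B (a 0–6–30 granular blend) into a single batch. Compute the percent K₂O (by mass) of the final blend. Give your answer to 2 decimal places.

17.03% K₂O

Total mass = 104.5 + 113 = 217.5 lb.
K₂O mass = 3%×104.5 + 30%×113 = 37.035 lb.
% K₂O = 37.035 / 217.5 = 17.0276%.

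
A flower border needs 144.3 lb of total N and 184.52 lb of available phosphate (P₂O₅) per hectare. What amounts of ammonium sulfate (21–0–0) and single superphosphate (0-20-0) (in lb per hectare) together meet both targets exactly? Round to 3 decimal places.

Let a = lb of ammonium sulfate, b = lb of single superphosphate (per hectare).
N: 0.21·a + 0·b = 144.3
P₂O₅: 0·a + 0.2·b = 184.52
Solving simultaneously: a = 687.1429, b = 922.6.

687.143 lb ammonium sulfate, 922.600 lb single superphosphate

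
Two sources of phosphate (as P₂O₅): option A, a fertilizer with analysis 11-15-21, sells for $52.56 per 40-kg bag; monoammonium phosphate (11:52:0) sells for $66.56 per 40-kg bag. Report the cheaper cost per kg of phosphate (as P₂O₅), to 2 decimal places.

$3.20 per kg P₂O₅ (monoammonium phosphate)

option A: P₂O₅ per bag = 40 × 15% = 6 kg; cost = 52.56 / 6 = $8.7600/kg P₂O₅.
monoammonium phosphate: P₂O₅ per bag = 40 × 52% = 20.8 kg; cost = 66.56 / 20.8 = $3.2000/kg P₂O₅.
monoammonium phosphate is cheaper.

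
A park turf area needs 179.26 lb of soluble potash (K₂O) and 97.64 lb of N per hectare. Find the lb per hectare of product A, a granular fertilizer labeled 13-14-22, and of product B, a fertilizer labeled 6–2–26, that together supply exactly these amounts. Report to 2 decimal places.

With a, b = lb per hectare of product A and product B:
K₂O: 0.22·a + 0.26·b = 179.26
N: 0.13·a + 0.06·b = 97.64
Eliminate b: (row1) − 0.26/0.06·(row2) → -0.343333·a = -243.847, so a = 710.233.
Then b = (97.64 − 0.13·710.233) / 0.06 = 88.4951.

710.23 lb product A, 88.50 lb product B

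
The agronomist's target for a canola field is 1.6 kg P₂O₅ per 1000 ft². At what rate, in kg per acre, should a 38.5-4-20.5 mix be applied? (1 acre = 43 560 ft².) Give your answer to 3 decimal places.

Product per 1000 ft² = 1.6 / 4% = 40 kg.
Convert to per acre: 40 × 43.56 = 1742.4 kg.

1742.400 kg of product per acre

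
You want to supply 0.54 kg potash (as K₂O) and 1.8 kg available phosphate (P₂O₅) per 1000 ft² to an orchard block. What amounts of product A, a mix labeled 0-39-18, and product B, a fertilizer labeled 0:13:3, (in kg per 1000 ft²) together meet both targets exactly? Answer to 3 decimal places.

With a, b = kg per 1000 ft² of product A and product B:
K₂O: 0.18·a + 0.03·b = 0.54
P₂O₅: 0.39·a + 0.13·b = 1.8
Solving simultaneously: a = 1.38462, b = 9.69231.

1.385 kg product A, 9.692 kg product B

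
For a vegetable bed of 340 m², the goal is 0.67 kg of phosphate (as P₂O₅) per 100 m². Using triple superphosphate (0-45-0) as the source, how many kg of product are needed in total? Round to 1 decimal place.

Product per 100 m² = 0.67 / 45% = 1.48889 kg.
Total product = 1.48889 × 340 / 100 = 5.06222 kg.

5.1 kg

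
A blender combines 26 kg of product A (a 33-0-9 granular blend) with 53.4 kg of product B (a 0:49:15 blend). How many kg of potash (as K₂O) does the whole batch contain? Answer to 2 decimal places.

10.35 kg K₂O

K₂O mass = 9%×26 + 15%×53.4 = 10.35 kg.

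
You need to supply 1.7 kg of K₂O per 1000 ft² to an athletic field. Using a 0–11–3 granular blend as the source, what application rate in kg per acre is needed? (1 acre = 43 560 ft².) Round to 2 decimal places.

Product per 1000 ft² = 1.7 / 3% = 56.6667 kg.
Convert to per acre: 56.6667 × 43.56 = 2468.4 kg.

2468.40 kg of product per acre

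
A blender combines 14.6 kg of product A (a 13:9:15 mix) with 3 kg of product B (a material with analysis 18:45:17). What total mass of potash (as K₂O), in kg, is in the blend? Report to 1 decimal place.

2.7 kg K₂O

K₂O mass = 15%×14.6 + 17%×3 = 2.7 kg.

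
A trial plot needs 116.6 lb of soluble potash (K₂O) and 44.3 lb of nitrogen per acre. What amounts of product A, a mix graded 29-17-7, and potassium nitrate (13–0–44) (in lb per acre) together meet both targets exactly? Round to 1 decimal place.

36.6 lb product A, 259.2 lb potassium nitrate

Per-acre balance (a = product A, b = potassium nitrate):
K₂O: 0.07·a + 0.44·b = 116.6
N: 0.29·a + 0.13·b = 44.3
Eliminate b: (row1) − 0.44/0.13·(row2) → -0.911538·a = -33.3385, so a = 36.5738.
Then b = (44.3 − 0.29·36.5738) / 0.13 = 259.181.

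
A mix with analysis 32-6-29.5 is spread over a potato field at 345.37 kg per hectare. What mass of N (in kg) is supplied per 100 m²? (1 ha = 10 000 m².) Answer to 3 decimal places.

nitrogen per hectare = 345.37 × 32% = 110.518 kg.
Convert to per 100 m²: 110.518 × 0.01 = 1.10518 kg.

1.105 kg N per hundred sq m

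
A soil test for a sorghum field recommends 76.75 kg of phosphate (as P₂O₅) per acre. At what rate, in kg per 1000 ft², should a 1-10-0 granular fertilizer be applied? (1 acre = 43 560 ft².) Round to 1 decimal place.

17.6 kg of product per thousand sq ft

Product per acre = 76.75 / 10% = 767.5 kg.
Convert to per 1000 ft²: 767.5 × 0.0229568 = 17.6194 kg.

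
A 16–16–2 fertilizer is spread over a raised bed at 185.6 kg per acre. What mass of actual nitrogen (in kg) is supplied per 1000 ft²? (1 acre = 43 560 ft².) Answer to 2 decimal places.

nitrogen per acre = 185.6 × 16% = 29.696 kg.
Convert to per 1000 ft²: 29.696 × 0.0229568 = 0.681726 kg.

0.68 kg N per thousand sq ft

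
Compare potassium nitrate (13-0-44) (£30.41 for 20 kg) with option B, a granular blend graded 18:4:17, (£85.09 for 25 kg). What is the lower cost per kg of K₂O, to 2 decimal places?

£3.46 per kg K₂O (potassium nitrate)

potassium nitrate: K₂O per bag = 20 × 44% = 8.8 kg; cost = 30.41 / 8.8 = £3.4557/kg K₂O.
option B: K₂O per bag = 25 × 17% = 4.25 kg; cost = 85.09 / 4.25 = £20.0212/kg K₂O.
potassium nitrate is cheaper.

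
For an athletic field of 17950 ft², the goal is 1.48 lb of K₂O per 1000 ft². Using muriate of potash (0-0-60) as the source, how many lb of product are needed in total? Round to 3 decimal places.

Product per 1000 ft² = 1.48 / 60% = 2.46667 lb.
Total product = 2.46667 × 17950 / 1000 = 44.2767 lb.

44.277 lb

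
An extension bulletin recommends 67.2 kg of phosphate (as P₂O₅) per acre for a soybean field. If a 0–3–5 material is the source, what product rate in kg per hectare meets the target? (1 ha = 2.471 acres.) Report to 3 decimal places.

5535.040 kg of product per hectare

Product per acre = 67.2 / 3% = 2240 kg.
Convert to per hectare: 2240 × 2.471 = 5535.04 kg.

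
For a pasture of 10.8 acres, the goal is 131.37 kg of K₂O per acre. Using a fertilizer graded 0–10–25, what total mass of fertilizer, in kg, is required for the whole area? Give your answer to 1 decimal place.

5675.2 kg

Product per acre = 131.37 / 25% = 525.48 kg.
Total product = 525.48 × 10.8 = 5675.18 kg.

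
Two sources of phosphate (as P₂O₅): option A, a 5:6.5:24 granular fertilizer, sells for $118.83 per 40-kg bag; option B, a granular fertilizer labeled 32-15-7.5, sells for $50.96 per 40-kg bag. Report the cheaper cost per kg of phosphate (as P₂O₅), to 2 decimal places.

option A: P₂O₅ per bag = 40 × 6.5% = 2.6 kg; cost = 118.83 / 2.6 = $45.7038/kg P₂O₅.
option B: P₂O₅ per bag = 40 × 15% = 6 kg; cost = 50.96 / 6 = $8.4933/kg P₂O₅.
option B is cheaper.

$8.49 per kg P₂O₅ (option B)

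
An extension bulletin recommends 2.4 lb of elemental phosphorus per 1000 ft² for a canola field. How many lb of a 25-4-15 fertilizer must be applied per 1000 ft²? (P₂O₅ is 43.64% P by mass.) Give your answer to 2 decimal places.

As P₂O₅: 2.4 / 0.4364 = 5.49954 lb per 1000 ft².
Product per 1000 ft² = 5.49954 / 4% = 137.489 lb.

137.49 lb of product per thousand sq ft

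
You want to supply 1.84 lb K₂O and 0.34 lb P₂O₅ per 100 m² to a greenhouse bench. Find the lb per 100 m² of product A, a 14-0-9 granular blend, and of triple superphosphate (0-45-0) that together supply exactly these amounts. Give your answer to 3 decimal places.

Let a = lb of product A, b = lb of triple superphosphate (per 100 m²).
K₂O: 0.09·a + 0·b = 1.84
P₂O₅: 0·a + 0.45·b = 0.34
Solving simultaneously: a = 20.4444, b = 0.755556.

20.444 lb product A, 0.756 lb triple superphosphate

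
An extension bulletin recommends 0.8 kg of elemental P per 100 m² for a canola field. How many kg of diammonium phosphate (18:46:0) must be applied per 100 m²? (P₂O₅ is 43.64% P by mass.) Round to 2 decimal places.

As P₂O₅: 0.8 / 0.4364 = 1.83318 kg per 100 m².
Product per 100 m² = 1.83318 / 46% = 3.98518 kg.

3.99 kg of product per hundred sq m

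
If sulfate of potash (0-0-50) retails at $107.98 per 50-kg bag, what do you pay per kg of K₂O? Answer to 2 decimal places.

K₂O in bag = 50 × 50% = 25 kg.
Cost per kg K₂O = $107.98 / 25 = $4.3192.

$4.32 per kg K₂O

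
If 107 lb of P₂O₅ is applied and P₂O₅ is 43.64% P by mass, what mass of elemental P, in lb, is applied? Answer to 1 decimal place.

P = 107 × 0.4364 = 46.6948 lb.

46.7 lb P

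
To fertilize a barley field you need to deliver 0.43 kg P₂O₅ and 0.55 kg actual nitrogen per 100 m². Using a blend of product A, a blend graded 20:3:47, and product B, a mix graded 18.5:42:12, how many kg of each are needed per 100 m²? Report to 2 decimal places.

Per-100 m² balance (a = product A, b = product B):
P₂O₅: 0.03·a + 0.42·b = 0.43
N: 0.2·a + 0.185·b = 0.55
Solving simultaneously: a = 1.93053, b = 0.885915.

1.93 kg product A, 0.89 kg product B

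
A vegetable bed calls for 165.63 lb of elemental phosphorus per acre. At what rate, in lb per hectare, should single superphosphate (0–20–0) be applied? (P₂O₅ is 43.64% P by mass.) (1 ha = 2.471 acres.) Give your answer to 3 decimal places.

As P₂O₅: 165.63 / 0.4364 = 379.537 lb per acre.
Product per acre = 379.537 / 20% = 1897.69 lb.
Convert to per hectare: 1897.69 × 2.471 = 4689.1811 lb.

4689.181 lb of product per hectare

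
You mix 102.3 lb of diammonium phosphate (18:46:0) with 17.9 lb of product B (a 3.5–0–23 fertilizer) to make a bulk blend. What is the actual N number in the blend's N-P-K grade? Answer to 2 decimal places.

15.84% N

Total mass = 102.3 + 17.9 = 120.2 lb.
N mass = 18%×102.3 + 3.5%×17.9 = 19.0405 lb.
% N = 19.0405 / 120.2 = 15.8407%.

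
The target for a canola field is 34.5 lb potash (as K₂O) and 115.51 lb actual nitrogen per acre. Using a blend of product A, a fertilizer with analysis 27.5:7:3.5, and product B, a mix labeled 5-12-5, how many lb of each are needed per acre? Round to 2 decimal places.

337.54 lb product A, 453.72 lb product B

Let a = lb of product A, b = lb of product B (per acre).
K₂O: 0.035·a + 0.05·b = 34.5
N: 0.275·a + 0.05·b = 115.51
Solving simultaneously: a = 337.542, b = 453.721.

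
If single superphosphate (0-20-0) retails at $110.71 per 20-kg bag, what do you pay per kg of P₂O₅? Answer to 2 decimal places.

$27.68 per kg P₂O₅

P₂O₅ in bag = 20 × 20% = 4 kg.
Cost per kg P₂O₅ = $110.71 / 4 = $27.6775.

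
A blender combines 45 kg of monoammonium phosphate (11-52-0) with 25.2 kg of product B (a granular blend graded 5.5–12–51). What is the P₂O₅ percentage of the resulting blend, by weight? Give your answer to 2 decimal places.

Total mass = 45 + 25.2 = 70.2 kg.
P₂O₅ mass = 52%×45 + 12%×25.2 = 26.424 kg.
% P₂O₅ = 26.424 / 70.2 = 37.641%.

37.64% P₂O₅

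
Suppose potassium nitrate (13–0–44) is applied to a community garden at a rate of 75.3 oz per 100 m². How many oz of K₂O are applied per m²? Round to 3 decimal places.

K₂O per 100 m² = 75.3 × 44% = 33.132 oz.
Convert to per m²: 33.132 × 0.01 = 0.33132 oz.

0.331 oz K₂O per sq m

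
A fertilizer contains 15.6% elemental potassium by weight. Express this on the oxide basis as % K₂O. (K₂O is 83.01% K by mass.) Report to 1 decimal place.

18.8% K₂O

%K₂O = 15.6 / 0.8301 = 18.7929%.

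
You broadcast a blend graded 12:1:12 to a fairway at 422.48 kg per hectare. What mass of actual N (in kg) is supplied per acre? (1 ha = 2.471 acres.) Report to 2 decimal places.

20.52 kg N per acre

nitrogen per hectare = 422.48 × 12% = 50.6976 kg.
Convert to per acre: 50.6976 × 0.404694 = 20.517 kg.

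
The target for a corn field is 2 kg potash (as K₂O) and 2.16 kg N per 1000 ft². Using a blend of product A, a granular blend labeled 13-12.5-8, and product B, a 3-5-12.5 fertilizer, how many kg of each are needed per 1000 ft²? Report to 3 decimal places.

Per-1000 ft² balance (a = product A, b = product B):
K₂O: 0.08·a + 0.125·b = 2
N: 0.13·a + 0.03·b = 2.16
Eliminate b: (row1) − 0.125/0.03·(row2) → -0.461667·a = -7, so a = 15.16245.
Then b = (2.16 − 0.13·15.16245) / 0.03 = 6.29603.

15.162 kg product A, 6.296 kg product B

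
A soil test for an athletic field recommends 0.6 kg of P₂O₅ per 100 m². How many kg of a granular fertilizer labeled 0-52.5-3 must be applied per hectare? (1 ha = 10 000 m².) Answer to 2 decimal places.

Product per 100 m² = 0.6 / 52.5% = 1.14286 kg.
Convert to per hectare: 1.14286 × 100 = 114.286 kg.

114.29 kg of product per hectare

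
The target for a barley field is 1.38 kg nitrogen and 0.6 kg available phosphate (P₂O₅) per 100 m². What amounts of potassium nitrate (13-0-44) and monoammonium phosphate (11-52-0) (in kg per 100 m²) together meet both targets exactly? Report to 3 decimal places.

9.639 kg potassium nitrate, 1.154 kg monoammonium phosphate

Per-100 m² balance (a = potassium nitrate, b = monoammonium phosphate):
N: 0.13·a + 0.11·b = 1.38
P₂O₅: 0·a + 0.52·b = 0.6
Solving simultaneously: a = 9.63905, b = 1.15385.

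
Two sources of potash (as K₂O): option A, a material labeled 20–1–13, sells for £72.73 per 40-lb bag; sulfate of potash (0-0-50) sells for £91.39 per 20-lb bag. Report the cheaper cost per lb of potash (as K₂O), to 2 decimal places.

£9.14 per lb K₂O (sulfate of potash)

option A: K₂O per bag = 40 × 13% = 5.2 lb; cost = 72.73 / 5.2 = £13.9865/lb K₂O.
sulfate of potash: K₂O per bag = 20 × 50% = 10 lb; cost = 91.39 / 10 = £9.1390/lb K₂O.
sulfate of potash is cheaper.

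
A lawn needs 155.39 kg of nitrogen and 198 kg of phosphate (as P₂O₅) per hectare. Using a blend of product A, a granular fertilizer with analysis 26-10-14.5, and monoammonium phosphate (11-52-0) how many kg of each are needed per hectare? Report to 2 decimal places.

Let a = kg of product A, b = kg of monoammonium phosphate (per hectare).
N: 0.26·a + 0.11·b = 155.39
P₂O₅: 0.1·a + 0.52·b = 198
From row1: a = (155.39 − 0.11·b) / 0.26.
Into row2: 0.1·(155.39 − 0.11·b)/0.26 + 0.52·b = 198 → b = 289.38003, a = 475.224.

475.22 kg product A, 289.38 kg monoammonium phosphate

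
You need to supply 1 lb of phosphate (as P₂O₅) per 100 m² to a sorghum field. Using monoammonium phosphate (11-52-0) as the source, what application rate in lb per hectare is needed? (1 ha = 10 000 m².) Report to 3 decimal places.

192.308 lb of product per hectare

Product per 100 m² = 1 / 52% = 1.92308 lb.
Convert to per hectare: 1.92308 × 100 = 192.3077 lb.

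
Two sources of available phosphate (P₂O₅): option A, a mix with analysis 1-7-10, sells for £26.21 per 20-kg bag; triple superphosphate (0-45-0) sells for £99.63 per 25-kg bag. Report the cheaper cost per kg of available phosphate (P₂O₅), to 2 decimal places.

£8.86 per kg P₂O₅ (triple superphosphate)

option A: P₂O₅ per bag = 20 × 7% = 1.4 kg; cost = 26.21 / 1.4 = £18.7214/kg P₂O₅.
triple superphosphate: P₂O₅ per bag = 25 × 45% = 11.25 kg; cost = 99.63 / 11.25 = £8.8560/kg P₂O₅.
triple superphosphate is cheaper.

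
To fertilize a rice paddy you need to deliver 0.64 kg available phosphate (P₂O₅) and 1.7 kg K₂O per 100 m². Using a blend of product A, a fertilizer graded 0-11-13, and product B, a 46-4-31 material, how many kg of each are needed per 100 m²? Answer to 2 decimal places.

Let a = kg of product A, b = kg of product B (per 100 m²).
P₂O₅: 0.11·a + 0.04·b = 0.64
K₂O: 0.13·a + 0.31·b = 1.7
From row1: a = (0.64 − 0.04·b) / 0.11.
Into row2: 0.13·(0.64 − 0.04·b)/0.11 + 0.31·b = 1.7 → b = 3.5917, a = 4.51211.

4.51 kg product A, 3.59 kg product B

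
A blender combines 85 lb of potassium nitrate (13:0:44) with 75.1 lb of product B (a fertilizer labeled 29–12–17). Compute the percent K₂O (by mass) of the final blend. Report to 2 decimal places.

31.33% K₂O

Total mass = 85 + 75.1 = 160.1 lb.
K₂O mass = 44%×85 + 17%×75.1 = 50.167 lb.
% K₂O = 50.167 / 160.1 = 31.3348%.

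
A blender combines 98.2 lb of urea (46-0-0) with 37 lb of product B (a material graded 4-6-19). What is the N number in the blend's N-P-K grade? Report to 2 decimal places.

Total mass = 98.2 + 37 = 135.2 lb.
N mass = 46%×98.2 + 4%×37 = 46.652 lb.
% N = 46.652 / 135.2 = 34.5059%.

34.51% N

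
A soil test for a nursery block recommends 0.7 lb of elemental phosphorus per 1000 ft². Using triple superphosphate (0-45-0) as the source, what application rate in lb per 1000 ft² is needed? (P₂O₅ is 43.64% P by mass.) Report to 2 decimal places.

As P₂O₅: 0.7 / 0.4364 = 1.60403 lb per 1000 ft².
Product per 1000 ft² = 1.60403 / 45% = 3.56452 lb.

3.56 lb of product per thousand sq ft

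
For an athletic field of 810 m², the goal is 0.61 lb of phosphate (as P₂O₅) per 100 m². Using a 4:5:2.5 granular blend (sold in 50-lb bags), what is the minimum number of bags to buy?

Product per 100 m² = 0.61 / 5% = 12.2 lb.
Total product = 12.2 × 810 / 100 = 98.82 lb.
Bags = ⌈98.82 / 50⌉ = 2.

2 bags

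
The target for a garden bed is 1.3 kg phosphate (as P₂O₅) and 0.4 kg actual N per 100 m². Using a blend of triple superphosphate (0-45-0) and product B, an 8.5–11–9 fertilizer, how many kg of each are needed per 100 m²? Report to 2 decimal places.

With a, b = kg per 100 m² of triple superphosphate and product B:
P₂O₅: 0.45·a + 0.11·b = 1.3
N: 0·a + 0.085·b = 0.4
Solving simultaneously: a = 1.73856, b = 4.70588.

1.74 kg triple superphosphate, 4.71 kg product B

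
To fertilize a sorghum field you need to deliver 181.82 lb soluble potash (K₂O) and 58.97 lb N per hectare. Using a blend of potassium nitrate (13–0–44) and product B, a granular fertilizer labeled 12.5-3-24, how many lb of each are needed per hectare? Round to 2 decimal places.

With a, b = lb per hectare of potassium nitrate and product B:
K₂O: 0.44·a + 0.24·b = 181.82
N: 0.13·a + 0.125·b = 58.97
Solving simultaneously: a = 360.282, b = 97.0672.

360.28 lb potassium nitrate, 97.07 lb product B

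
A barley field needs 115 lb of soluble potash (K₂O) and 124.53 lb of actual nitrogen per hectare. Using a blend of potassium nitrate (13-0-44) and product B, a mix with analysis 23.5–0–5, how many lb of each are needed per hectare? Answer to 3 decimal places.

With a, b = lb per hectare of potassium nitrate and product B:
K₂O: 0.44·a + 0.05·b = 115
N: 0.13·a + 0.235·b = 124.53
From row1: a = (115 − 0.05·b) / 0.44.
Into row2: 0.13·(115 − 0.05·b)/0.44 + 0.235·b = 124.53 → b = 411.1785, a = 214.6388.

214.639 lb potassium nitrate, 411.179 lb product B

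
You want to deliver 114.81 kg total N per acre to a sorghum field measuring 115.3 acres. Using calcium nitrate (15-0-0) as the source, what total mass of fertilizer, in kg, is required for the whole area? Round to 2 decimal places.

Product per acre = 114.81 / 15% = 765.4 kg.
Total product = 765.4 × 115.3 = 88250.62 kg.

88250.62 kg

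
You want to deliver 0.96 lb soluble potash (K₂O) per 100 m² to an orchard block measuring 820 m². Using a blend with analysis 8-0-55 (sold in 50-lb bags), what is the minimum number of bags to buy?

1 bags

Product per 100 m² = 0.96 / 55% = 1.74545 lb.
Total product = 1.74545 × 820 / 100 = 14.3127 lb.
Bags = ⌈14.3127 / 50⌉ = 1.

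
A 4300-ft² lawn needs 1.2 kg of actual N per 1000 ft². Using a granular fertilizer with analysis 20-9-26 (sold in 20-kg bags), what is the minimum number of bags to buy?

Product per 1000 ft² = 1.2 / 20% = 6 kg.
Total product = 6 × 4300 / 1000 = 25.8 kg.
Bags = ⌈25.8 / 20⌉ = 2.

2 bags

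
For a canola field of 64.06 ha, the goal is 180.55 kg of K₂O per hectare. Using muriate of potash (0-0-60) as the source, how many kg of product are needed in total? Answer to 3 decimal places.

19276.722 kg

Product per hectare = 180.55 / 60% = 300.917 kg.
Total product = 300.917 × 64.06 = 19276.7217 kg.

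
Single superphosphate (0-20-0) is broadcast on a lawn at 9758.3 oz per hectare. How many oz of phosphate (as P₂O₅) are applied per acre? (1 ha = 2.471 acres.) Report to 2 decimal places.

P₂O₅ per hectare = 9758.3 × 20% = 1951.66 oz.
Convert to per acre: 1951.66 × 0.404694 = 789.826 oz.

789.83 oz P₂O₅ per acre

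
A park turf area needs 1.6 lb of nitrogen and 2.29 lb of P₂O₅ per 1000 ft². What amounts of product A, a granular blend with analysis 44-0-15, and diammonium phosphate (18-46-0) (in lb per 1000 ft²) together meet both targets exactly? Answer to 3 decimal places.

1.600 lb product A, 4.978 lb diammonium phosphate

Let a = lb of product A, b = lb of diammonium phosphate (per 1000 ft²).
N: 0.44·a + 0.18·b = 1.6
P₂O₅: 0·a + 0.46·b = 2.29
Solving simultaneously: a = 1.5998, b = 4.97826.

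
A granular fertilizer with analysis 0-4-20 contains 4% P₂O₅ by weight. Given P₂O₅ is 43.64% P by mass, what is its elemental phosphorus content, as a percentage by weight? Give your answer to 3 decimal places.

%P = 4 × 0.4364 = 1.7456%.

1.746% P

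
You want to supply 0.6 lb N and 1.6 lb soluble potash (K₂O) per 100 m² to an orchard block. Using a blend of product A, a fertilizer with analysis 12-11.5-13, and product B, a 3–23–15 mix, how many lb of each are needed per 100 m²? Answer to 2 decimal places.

With a, b = lb per 100 m² of product A and product B:
N: 0.12·a + 0.03·b = 0.6
K₂O: 0.13·a + 0.15·b = 1.6
Eliminate a: (row1) − 0.12/0.13·(row2) → -0.108462·b = -0.876923, so b = 8.08511.
Back-substitute: a = (0.6 − 0.03·8.08511) / 0.12 = 2.97872.

2.98 lb product A, 8.09 lb product B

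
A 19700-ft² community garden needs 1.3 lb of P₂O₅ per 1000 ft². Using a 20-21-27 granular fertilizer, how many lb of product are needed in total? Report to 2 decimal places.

Product per 1000 ft² = 1.3 / 21% = 6.19048 lb.
Total product = 6.19048 × 19700 / 1000 = 121.952 lb.

121.95 lb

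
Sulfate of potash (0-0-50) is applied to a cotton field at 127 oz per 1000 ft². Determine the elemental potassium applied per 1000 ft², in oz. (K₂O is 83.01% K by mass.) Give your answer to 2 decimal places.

52.71 oz K per thousand sq ft

K₂O per 1000 ft² = 127 × 50% = 63.5 oz.
Elemental K = 63.5 × 0.8301 = 52.7113 oz per 1000 ft².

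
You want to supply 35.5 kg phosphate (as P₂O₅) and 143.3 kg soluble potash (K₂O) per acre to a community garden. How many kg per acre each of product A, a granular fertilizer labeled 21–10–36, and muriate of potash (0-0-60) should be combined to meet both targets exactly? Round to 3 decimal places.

355.000 kg product A, 25.833 kg muriate of potash

Let a = kg of product A, b = kg of muriate of potash (per acre).
P₂O₅: 0.1·a + 0·b = 35.5
K₂O: 0.36·a + 0.6·b = 143.3
From row1: a = (35.5 − 0·b) / 0.1.
Into row2: 0.36·(35.5 − 0·b)/0.1 + 0.6·b = 143.3 → b = 25.8333, a = 355.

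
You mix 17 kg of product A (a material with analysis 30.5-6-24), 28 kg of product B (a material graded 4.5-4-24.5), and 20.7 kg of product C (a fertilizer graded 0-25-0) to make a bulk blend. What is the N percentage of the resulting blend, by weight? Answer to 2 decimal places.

9.81% N

Total mass = 17 + 28 + 20.7 = 65.7 kg.
N mass = 30.5%×17 + 4.5%×28 + 0%×20.7 = 6.445 kg.
% N = 6.445 / 65.7 = 9.80974%.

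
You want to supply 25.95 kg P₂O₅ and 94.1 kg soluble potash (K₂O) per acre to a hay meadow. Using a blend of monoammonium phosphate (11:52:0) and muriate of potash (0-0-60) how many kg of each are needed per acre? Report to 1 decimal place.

With a, b = kg per acre of monoammonium phosphate and muriate of potash:
P₂O₅: 0.52·a + 0·b = 25.95
K₂O: 0·a + 0.6·b = 94.1
Solving simultaneously: a = 49.9038, b = 156.833.

49.9 kg monoammonium phosphate, 156.8 kg muriate of potash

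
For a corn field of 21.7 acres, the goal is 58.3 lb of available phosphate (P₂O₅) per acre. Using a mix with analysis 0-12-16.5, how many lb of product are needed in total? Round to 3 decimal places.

10542.583 lb

Product per acre = 58.3 / 12% = 485.833 lb.
Total product = 485.833 × 21.7 = 10542.5833 lb.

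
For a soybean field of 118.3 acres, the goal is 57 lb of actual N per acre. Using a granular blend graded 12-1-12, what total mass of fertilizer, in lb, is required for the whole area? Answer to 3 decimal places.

56192.500 lb

Product per acre = 57 / 12% = 475 lb.
Total product = 475 × 118.3 = 56192.5 lb.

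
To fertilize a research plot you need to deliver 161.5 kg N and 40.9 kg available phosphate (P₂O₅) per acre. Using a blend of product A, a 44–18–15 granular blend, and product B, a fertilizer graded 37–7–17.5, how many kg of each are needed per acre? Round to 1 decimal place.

106.9 kg product A, 309.3 kg product B

Let a = kg of product A, b = kg of product B (per acre).
N: 0.44·a + 0.37·b = 161.5
P₂O₅: 0.18·a + 0.07·b = 40.9
From row1: a = (161.5 − 0.37·b) / 0.44.
Into row2: 0.18·(161.5 − 0.37·b)/0.44 + 0.07·b = 40.9 → b = 309.33, a = 106.927.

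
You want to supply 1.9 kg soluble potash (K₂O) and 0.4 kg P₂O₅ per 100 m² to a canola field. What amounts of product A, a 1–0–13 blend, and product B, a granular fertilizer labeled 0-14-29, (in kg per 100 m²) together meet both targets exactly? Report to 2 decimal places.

Per-100 m² balance (a = product A, b = product B):
K₂O: 0.13·a + 0.29·b = 1.9
P₂O₅: 0·a + 0.14·b = 0.4
Solving simultaneously: a = 8.24176, b = 2.85714.

8.24 kg product A, 2.86 kg product B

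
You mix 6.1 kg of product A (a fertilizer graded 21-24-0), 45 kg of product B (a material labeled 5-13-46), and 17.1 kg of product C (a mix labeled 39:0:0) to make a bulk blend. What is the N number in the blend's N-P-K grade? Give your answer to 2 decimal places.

Total mass = 6.1 + 45 + 17.1 = 68.2 kg.
N mass = 21%×6.1 + 5%×45 + 39%×17.1 = 10.2 kg.
% N = 10.2 / 68.2 = 14.956%.

14.96% N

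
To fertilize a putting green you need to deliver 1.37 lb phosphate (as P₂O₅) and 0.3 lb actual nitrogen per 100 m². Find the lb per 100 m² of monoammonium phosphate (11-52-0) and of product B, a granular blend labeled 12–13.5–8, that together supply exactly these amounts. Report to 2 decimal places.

Per-100 m² balance (a = monoammonium phosphate, b = product B):
P₂O₅: 0.52·a + 0.135·b = 1.37
N: 0.11·a + 0.12·b = 0.3
Eliminate b: (row1) − 0.135/0.12·(row2) → 0.39625·a = 1.0325, so a = 2.60568.
Then b = (0.3 − 0.11·2.60568) / 0.12 = 0.111462.

2.61 lb monoammonium phosphate, 0.11 lb product B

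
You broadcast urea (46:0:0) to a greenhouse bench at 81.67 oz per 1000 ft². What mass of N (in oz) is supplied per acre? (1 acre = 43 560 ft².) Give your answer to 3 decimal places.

nitrogen per 1000 ft² = 81.67 × 46% = 37.5682 oz.
Convert to per acre: 37.5682 × 43.56 = 1636.4708 oz.

1636.471 oz N per acre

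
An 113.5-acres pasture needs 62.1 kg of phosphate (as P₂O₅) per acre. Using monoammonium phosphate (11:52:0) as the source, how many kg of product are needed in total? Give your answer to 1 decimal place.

Product per acre = 62.1 / 52% = 119.423 kg.
Total product = 119.423 × 113.5 = 13554.52 kg.

13554.5 kg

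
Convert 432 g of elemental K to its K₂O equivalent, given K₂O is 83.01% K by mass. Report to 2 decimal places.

520.42 g K₂O

K₂O = 432 / 0.8301 = 520.419 g.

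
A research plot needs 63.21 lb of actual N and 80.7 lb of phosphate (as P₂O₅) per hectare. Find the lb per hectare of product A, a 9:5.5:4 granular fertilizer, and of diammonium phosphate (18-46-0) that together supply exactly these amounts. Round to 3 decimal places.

461.924 lb product A, 120.205 lb diammonium phosphate

With a, b = lb per hectare of product A and diammonium phosphate:
N: 0.09·a + 0.18·b = 63.21
P₂O₅: 0.055·a + 0.46·b = 80.7
Solving simultaneously: a = 461.9238, b = 120.2048.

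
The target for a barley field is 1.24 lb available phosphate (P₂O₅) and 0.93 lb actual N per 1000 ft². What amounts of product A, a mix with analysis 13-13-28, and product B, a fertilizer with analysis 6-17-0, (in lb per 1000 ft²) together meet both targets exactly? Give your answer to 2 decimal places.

Per-1000 ft² balance (a = product A, b = product B):
P₂O₅: 0.13·a + 0.17·b = 1.24
N: 0.13·a + 0.06·b = 0.93
Solving simultaneously: a = 5.85315, b = 2.81818.

5.85 lb product A, 2.82 lb product B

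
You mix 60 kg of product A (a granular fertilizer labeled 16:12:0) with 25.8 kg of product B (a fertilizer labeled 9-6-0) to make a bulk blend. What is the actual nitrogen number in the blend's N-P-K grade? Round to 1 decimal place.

13.9% N

Total mass = 60 + 25.8 = 85.8 kg.
N mass = 16%×60 + 9%×25.8 = 11.922 kg.
% N = 11.922 / 85.8 = 13.8951%.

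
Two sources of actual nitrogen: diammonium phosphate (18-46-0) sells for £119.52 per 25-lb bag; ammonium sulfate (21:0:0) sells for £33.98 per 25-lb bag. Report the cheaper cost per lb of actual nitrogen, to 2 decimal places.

diammonium phosphate: N per bag = 25 × 18% = 4.5 lb; cost = 119.52 / 4.5 = £26.5600/lb N.
ammonium sulfate: N per bag = 25 × 21% = 5.25 lb; cost = 33.98 / 5.25 = £6.4724/lb N.
ammonium sulfate is cheaper.

£6.47 per lb N (ammonium sulfate)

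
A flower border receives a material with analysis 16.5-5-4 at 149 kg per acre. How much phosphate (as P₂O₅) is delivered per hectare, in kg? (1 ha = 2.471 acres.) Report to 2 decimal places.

P₂O₅ per acre = 149 × 5% = 7.45 kg.
Convert to per hectare: 7.45 × 2.471 = 18.409 kg.

18.41 kg P₂O₅ per hectare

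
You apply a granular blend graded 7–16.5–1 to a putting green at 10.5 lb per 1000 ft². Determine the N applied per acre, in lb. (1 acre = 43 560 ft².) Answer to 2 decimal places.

nitrogen per 1000 ft² = 10.5 × 7% = 0.735 lb.
Convert to per acre: 0.735 × 43.56 = 32.0166 lb.

32.02 lb N per acre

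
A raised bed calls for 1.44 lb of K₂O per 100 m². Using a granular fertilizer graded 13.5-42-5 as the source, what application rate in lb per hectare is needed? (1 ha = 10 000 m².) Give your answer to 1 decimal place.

Product per 100 m² = 1.44 / 5% = 28.8 lb.
Convert to per hectare: 28.8 × 100 = 2880 lb.

2880.0 lb of product per hectare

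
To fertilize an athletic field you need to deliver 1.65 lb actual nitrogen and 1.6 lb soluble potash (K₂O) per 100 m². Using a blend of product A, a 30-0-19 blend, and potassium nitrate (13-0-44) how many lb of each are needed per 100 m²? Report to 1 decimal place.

4.8 lb product A, 1.6 lb potassium nitrate

Let a = lb of product A, b = lb of potassium nitrate (per 100 m²).
N: 0.3·a + 0.13·b = 1.65
K₂O: 0.19·a + 0.44·b = 1.6
From row1: a = (1.65 − 0.13·b) / 0.3.
Into row2: 0.19·(1.65 − 0.13·b)/0.3 + 0.44·b = 1.6 → b = 1.55172, a = 4.82759.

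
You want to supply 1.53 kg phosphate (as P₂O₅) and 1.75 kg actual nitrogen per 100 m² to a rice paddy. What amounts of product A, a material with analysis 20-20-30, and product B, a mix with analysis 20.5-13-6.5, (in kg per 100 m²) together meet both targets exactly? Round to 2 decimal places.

Per-100 m² balance (a = product A, b = product B):
P₂O₅: 0.2·a + 0.13·b = 1.53
N: 0.2·a + 0.205·b = 1.75
From row1: a = (1.53 − 0.13·b) / 0.2.
Into row2: 0.2·(1.53 − 0.13·b)/0.2 + 0.205·b = 1.75 → b = 2.93333, a = 5.74333.

5.74 kg product A, 2.93 kg product B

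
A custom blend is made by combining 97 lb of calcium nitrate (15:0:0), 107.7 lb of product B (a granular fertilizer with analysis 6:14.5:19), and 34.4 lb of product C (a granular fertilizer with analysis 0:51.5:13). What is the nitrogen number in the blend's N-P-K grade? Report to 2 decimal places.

Total mass = 97 + 107.7 + 34.4 = 239.1 lb.
N mass = 15%×97 + 6%×107.7 + 0%×34.4 = 21.012 lb.
% N = 21.012 / 239.1 = 8.78795%.

8.79% N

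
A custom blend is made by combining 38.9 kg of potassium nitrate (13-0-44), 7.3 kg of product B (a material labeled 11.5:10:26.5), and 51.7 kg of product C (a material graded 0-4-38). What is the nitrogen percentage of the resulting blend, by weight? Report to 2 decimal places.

6.02% N

Total mass = 38.9 + 7.3 + 51.7 = 97.9 kg.
N mass = 13%×38.9 + 11.5%×7.3 + 0%×51.7 = 5.8965 kg.
% N = 5.8965 / 97.9 = 6.02298%.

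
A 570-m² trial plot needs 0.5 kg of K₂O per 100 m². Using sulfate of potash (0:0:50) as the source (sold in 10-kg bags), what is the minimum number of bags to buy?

Product per 100 m² = 0.5 / 50% = 1 kg.
Total product = 1 × 570 / 100 = 5.7 kg.
Bags = ⌈5.7 / 10⌉ = 1.

1 bags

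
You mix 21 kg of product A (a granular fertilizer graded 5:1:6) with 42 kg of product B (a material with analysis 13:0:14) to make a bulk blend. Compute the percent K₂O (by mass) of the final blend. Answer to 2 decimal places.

Total mass = 21 + 42 = 63 kg.
K₂O mass = 6%×21 + 14%×42 = 7.14 kg.
% K₂O = 7.14 / 63 = 11.3333%.

11.33% K₂O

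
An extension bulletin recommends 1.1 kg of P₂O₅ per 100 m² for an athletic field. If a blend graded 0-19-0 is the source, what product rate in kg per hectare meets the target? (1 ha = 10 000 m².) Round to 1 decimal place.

578.9 kg of product per hectare

Product per 100 m² = 1.1 / 19% = 5.78947 kg.
Convert to per hectare: 5.78947 × 100 = 578.947 kg.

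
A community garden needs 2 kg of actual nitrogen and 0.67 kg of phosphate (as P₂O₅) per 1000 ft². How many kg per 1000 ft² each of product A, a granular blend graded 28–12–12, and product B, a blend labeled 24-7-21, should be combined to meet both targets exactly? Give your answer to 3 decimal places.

Let a = kg of product A, b = kg of product B (per 1000 ft²).
N: 0.28·a + 0.24·b = 2
P₂O₅: 0.12·a + 0.07·b = 0.67
Eliminate a: (row1) − 0.28/0.12·(row2) → 0.0766667·b = 0.436667, so b = 5.69565.
Back-substitute: a = (2 − 0.24·5.69565) / 0.28 = 2.26087.

2.261 kg product A, 5.696 kg product B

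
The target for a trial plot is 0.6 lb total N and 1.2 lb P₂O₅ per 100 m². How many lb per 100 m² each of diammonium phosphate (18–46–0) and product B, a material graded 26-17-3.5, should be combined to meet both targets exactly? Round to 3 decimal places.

Let a = lb of diammonium phosphate, b = lb of product B (per 100 m²).
N: 0.18·a + 0.26·b = 0.6
P₂O₅: 0.46·a + 0.17·b = 1.2
Eliminate a: (row1) − 0.18/0.46·(row2) → 0.193478·b = 0.130435, so b = 0.674157.
Back-substitute: a = (0.6 − 0.26·0.674157) / 0.18 = 2.35955.

2.360 lb diammonium phosphate, 0.674 lb product B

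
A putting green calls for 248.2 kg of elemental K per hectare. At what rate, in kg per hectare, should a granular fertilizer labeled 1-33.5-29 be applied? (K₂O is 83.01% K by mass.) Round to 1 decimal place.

As K₂O: 248.2 / 0.8301 = 299 kg per hectare.
Product per hectare = 299 / 29% = 1031.03 kg.

1031.0 kg of product per hectare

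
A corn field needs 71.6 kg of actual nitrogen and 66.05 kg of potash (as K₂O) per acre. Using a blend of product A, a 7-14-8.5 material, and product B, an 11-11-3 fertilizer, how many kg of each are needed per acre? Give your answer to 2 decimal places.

705.86 kg product A, 201.72 kg product B

Per-acre balance (a = product A, b = product B):
N: 0.07·a + 0.11·b = 71.6
K₂O: 0.085·a + 0.03·b = 66.05
From row1: a = (71.6 − 0.11·b) / 0.07.
Into row2: 0.085·(71.6 − 0.11·b)/0.07 + 0.03·b = 66.05 → b = 201.724, a = 705.862.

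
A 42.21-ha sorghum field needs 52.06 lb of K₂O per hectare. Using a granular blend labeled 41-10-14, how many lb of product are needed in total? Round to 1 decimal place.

15696.1 lb

Product per hectare = 52.06 / 14% = 371.857 lb.
Total product = 371.857 × 42.21 = 15696.09 lb.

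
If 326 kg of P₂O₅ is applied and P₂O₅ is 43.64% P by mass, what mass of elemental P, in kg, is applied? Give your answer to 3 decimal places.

P = 326 × 0.4364 = 142.2664 kg.

142.266 kg P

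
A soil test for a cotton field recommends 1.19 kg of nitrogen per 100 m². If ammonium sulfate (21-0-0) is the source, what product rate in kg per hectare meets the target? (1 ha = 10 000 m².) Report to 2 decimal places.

566.67 kg of product per hectare

Product per 100 m² = 1.19 / 21% = 5.66667 kg.
Convert to per hectare: 5.66667 × 100 = 566.667 kg.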